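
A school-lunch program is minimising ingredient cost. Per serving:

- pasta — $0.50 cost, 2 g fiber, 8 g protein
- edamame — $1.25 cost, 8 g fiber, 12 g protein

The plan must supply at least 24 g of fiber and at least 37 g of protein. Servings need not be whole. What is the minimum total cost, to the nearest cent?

$3.79

A basic optimal solution has at most two foods positive. Try each food alone and each pair with both targets met exactly.
pasta only: max(24/2, 37/8) = 12 servings → $6.00.
edamame only: max(24/8, 37/12) = 3.083 servings → $3.85.
pasta + edamame with both tight: 0.2 servings and 2.95 servings → $3.79.
So the least-cost plan costs $3.79.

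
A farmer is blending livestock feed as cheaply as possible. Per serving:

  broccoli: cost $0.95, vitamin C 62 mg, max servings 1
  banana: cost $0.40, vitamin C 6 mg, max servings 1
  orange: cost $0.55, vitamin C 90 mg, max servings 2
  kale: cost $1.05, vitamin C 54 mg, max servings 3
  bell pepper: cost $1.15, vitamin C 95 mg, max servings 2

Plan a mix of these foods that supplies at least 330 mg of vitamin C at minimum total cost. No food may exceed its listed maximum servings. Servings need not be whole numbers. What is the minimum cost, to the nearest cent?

$2.92

Cost per mg of vitamin C: orange $0.0061, bell pepper $0.0121, broccoli $0.0153, kale $0.0194, banana $0.0667.
Take 2 servings of orange: +180.0 mg vitamin C for $1.10 (total $1.10, still need 150.0 mg).
Take 1.579 servings of bell pepper: +150.0 mg vitamin C for $1.82 (total $2.92, still need 0.0 mg).
Greedy by cheapest-per-mg is optimal for a single linear constraint, so the minimum cost is $2.92.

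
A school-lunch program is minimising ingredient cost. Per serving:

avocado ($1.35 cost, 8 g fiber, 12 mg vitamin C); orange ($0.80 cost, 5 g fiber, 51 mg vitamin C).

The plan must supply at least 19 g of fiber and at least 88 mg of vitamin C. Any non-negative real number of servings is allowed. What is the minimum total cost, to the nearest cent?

avocado only: max(19/8, 88/12) = 7.333 servings → $9.90.
orange only: max(19/5, 88/51) = 3.8 servings → $3.04.
avocado + orange with both tight: 1.52 servings and 1.368 servings → $3.15.
The minimum over all feasible corners is $3.04.

$3.04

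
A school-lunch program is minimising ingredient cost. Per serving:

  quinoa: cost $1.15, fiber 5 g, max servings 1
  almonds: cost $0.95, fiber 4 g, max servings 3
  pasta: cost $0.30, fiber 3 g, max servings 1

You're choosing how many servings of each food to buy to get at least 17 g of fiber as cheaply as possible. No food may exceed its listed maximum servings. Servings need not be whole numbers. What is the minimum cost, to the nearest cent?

Cost per g of fiber: pasta $0.1000, quinoa $0.2300, almonds $0.2375.
Take 1 serving of pasta: +3.0 g fiber for $0.30 (total $0.30, still need 14.0 g).
Take 1 serving of quinoa: +5.0 g fiber for $1.15 (total $1.45, still need 9.0 g).
Take 2.25 servings of almonds: +9.0 g fiber for $2.14 (total $3.59, still need 0.0 g).
Filling from the cheapest source first is optimal under one linear minimum: $3.59.

$3.59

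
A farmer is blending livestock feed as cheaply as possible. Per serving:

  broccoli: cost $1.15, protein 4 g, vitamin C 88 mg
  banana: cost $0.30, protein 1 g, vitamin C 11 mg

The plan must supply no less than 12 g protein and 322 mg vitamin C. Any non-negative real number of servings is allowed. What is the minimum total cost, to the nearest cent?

With two linear requirements the optimum uses one or two foods; enumerate the corners.
broccoli only: max(12/4, 322/88) = 3.659 servings → $4.21.
banana only: max(12/1, 322/11) = 29.27 servings → $8.78.
broccoli + banana: intersection lies outside the first quadrant.
The minimum over all feasible corners is $4.21.

$4.21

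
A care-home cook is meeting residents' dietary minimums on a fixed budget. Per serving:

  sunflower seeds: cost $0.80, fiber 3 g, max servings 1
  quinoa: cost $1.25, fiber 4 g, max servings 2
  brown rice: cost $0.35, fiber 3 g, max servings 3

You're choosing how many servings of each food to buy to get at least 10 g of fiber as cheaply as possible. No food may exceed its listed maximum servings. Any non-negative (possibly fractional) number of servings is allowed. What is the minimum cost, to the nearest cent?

$1.32

Cost per g of fiber: brown rice $0.1167, sunflower seeds $0.2667, quinoa $0.3125.
Take 3 servings of brown rice: +9.0 g fiber for $1.05 (total $1.05, still need 1.0 g).
Take 0.3333 servings of sunflower seeds: +1.0 g fiber for $0.27 (total $1.32, still need 0.0 g).
Greedy by cheapest-per-g is optimal for a single linear constraint, so the minimum cost is $1.32.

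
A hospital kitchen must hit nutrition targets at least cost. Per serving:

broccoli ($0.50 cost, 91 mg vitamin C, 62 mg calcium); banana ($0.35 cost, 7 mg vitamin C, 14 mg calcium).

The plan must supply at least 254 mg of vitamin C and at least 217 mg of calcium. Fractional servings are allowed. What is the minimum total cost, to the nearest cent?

$1.75

Compare the cost at each extreme point of the feasible region.
broccoli only: max(254/91, 217/62) = 3.5 servings → $1.75.
banana only: max(254/7, 217/14) = 36.29 servings → $12.70.
broccoli + banana with both tight: 2.425 servings and 4.761 servings → $2.88.
Cheapest feasible corner: $1.75.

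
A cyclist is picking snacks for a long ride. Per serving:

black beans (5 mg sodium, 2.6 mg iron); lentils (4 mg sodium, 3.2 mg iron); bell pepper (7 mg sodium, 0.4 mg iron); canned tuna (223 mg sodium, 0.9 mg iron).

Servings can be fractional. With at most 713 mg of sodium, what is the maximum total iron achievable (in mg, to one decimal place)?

Iron per mg sodium: lentils 0.8, black beans 0.52, bell pepper 0.05714, canned tuna 0.004036.
With no serving limits, spend the whole sodium allowance on lentils: 713 mg / 4 mg × 3.2 mg = 570.4 mg.

570.4 mg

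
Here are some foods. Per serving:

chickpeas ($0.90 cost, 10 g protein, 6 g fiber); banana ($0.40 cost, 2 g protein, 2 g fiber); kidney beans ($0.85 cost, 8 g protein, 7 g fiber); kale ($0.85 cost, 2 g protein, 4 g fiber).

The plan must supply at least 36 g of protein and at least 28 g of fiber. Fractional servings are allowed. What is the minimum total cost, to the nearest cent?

$3.62

Minimising a linear cost over {protein ≥ 36, fiber ≥ 28, servings ≥ 0} — the optimum is at a vertex, using one or two foods.
chickpeas only: max(36/10, 28/6) = 4.667 servings → $4.20.
banana only: max(36/2, 28/2) = 18 servings → $7.20.
kidney beans only: max(36/8, 28/7) = 4.5 servings → $3.83.
kale only: max(36/2, 28/4) = 18 servings → $15.30.
chickpeas + banana with both tight: 2 servings and 8 servings → $5.00.
chickpeas + kidney beans with both tight: 1.273 servings and 2.909 servings → $3.62.
chickpeas + kale with both tight: 3.143 servings and 2.286 servings → $4.77.
banana + kidney beans with both targets exact would need a negative amount; discard.
banana + kale: intersection lies outside the first quadrant.
kidney beans + kale: the both-tight solution has a negative serving — not a feasible corner.
So the least-cost plan costs $3.62.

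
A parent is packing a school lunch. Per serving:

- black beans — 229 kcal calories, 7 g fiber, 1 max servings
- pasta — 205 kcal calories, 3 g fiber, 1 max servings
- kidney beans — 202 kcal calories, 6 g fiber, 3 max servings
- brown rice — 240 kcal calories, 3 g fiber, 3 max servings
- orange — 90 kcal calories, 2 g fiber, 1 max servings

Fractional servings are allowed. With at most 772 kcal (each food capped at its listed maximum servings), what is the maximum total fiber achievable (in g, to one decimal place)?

23.1 g

Fiber per kcal: black beans 0.03057, kidney beans 0.0297, orange 0.02222, pasta 0.01463, brown rice 0.0125.
Take 1 serving of black beans: uses 229 kcal, +7.0 g fiber (running total 7.0 g).
Take 2.688 servings of kidney beans: uses 543 kcal, +16.1 g fiber (running total 23.1 g).
Filling greedily by fiber-per-kcal is optimal for one linear limit, giving 23.1 g.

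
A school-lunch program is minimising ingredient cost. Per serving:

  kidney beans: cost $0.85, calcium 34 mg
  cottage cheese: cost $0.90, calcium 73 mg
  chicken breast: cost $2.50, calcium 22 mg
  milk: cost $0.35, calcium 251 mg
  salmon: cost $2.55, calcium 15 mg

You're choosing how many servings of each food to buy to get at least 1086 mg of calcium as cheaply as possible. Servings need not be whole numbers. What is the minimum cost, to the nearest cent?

Cost per mg of calcium: milk $0.0014, cottage cheese $0.0123, kidney beans $0.0250, chicken breast $0.1136, salmon $0.1700.
With no serving limits, use only milk: 1086 mg / 251 mg = 4.327 servings × $0.35 = $1.51.

$1.51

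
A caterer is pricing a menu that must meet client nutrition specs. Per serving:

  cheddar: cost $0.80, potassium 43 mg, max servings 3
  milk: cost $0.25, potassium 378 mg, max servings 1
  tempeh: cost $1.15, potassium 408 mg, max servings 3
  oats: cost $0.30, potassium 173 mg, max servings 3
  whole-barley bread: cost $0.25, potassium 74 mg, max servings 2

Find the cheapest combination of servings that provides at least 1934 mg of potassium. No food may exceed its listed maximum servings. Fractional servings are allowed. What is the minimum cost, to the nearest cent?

$4.07

Cost per mg of potassium: milk $0.0007, oats $0.0017, tempeh $0.0028, whole-barley bread $0.0034, cheddar $0.0186.
Take 1 serving of milk: +378.0 mg potassium for $0.25 (total $0.25, still need 1556.0 mg).
Take 3 servings of oats: +519.0 mg potassium for $0.90 (total $1.15, still need 1037.0 mg).
Take 2.542 servings of tempeh: +1037.0 mg potassium for $2.92 (total $4.07, still need 0.0 mg).
Greedy by cheapest-per-mg is optimal for a single linear constraint, so the minimum cost is $4.07.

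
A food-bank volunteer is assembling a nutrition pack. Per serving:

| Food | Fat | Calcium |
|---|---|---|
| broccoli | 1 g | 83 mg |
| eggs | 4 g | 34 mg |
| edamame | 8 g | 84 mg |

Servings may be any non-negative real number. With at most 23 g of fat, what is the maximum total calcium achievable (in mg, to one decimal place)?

1909.0 mg

Calcium per g fat: broccoli 83, edamame 10.5, eggs 8.5.
With no serving limits, spend the whole fat allowance on broccoli: 23 g / 1 g × 83 mg = 1909.0 mg.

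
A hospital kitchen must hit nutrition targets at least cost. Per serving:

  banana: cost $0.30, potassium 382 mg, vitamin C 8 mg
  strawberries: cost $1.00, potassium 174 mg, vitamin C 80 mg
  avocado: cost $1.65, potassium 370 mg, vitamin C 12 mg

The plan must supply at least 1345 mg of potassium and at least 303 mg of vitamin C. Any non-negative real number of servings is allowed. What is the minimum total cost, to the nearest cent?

$4.16

banana only: max(1345/382, 303/8) = 37.88 servings → $11.36.
strawberries only: max(1345/174, 303/80) = 7.73 servings → $7.73.
avocado only: max(1345/370, 303/12) = 25.25 servings → $41.66.
banana + strawberries with both tight: 1.881 servings and 3.599 servings → $4.16.
banana + avocado: the both-tight solution has a negative serving — not a feasible corner.
strawberries + avocado with both tight: 3.488 servings and 1.995 servings → $6.78.
The minimum over all feasible corners is $4.16.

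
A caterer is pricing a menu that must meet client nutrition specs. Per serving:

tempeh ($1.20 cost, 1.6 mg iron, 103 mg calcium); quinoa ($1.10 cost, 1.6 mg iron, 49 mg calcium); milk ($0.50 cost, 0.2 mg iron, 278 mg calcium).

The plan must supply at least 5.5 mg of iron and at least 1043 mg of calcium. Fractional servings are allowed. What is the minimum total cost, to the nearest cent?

At the optimum either one food covers both requirements or two foods hit both targets exactly; no other combination can be cheaper.
tempeh only: max(5.5/1.6, 1043/103) = 10.13 servings → $12.15.
quinoa only: max(5.5/1.6, 1043/49) = 21.29 servings → $23.41.
milk only: max(5.5/0.2, 1043/278) = 27.5 servings → $13.75.
tempeh + quinoa with both targets exact would need a negative amount; discard.
tempeh + milk with both tight: 3.113 servings and 2.599 servings → $5.03.
quinoa + milk with both tight: 3.035 servings and 3.217 servings → $4.95.
So the least-cost plan costs $4.95.

$4.95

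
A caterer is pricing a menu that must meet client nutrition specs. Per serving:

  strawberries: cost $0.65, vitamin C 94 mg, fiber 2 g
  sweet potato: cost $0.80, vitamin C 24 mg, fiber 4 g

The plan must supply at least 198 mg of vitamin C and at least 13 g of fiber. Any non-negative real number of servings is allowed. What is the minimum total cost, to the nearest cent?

$2.97

Minimising a linear cost over {vitamin C ≥ 198, fiber ≥ 13, servings ≥ 0} — the optimum is at a vertex, using one or two foods.
strawberries only: max(198/94, 13/2) = 6.5 servings → $4.22.
sweet potato only: max(198/24, 13/4) = 8.25 servings → $6.60.
strawberries + sweet potato with both tight: 1.463 servings and 2.518 servings → $2.97.
So the least-cost plan costs $2.97.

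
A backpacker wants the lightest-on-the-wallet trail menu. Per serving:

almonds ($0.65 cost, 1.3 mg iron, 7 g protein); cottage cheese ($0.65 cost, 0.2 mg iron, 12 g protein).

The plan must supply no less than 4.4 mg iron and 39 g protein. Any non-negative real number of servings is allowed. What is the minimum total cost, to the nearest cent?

$2.97

Compare the cost at each extreme point of the feasible region.
almonds only: max(4.4/1.3, 39/7) = 5.571 servings → $3.62.
cottage cheese only: max(4.4/0.2, 39/12) = 22 servings → $14.30.
almonds + cottage cheese with both tight: 3.169 servings and 1.401 servings → $2.97.
Cheapest feasible corner: $2.97.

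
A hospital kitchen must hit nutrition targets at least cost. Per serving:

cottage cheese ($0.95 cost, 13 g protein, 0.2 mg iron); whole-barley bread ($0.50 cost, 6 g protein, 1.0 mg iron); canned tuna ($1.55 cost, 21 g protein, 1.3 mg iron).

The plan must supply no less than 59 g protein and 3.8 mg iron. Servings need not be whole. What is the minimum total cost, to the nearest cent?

$4.37

Compare the cost at each extreme point of the feasible region.
cottage cheese only: max(59/13, 3.8/0.2) = 19 servings → $18.05.
whole-barley bread only: max(59/6, 3.8/1.0) = 9.833 servings → $4.92.
canned tuna only: max(59/21, 3.8/1.3) = 2.923 servings → $4.53.
cottage cheese + whole-barley bread with both tight: 3.068 servings and 3.186 servings → $4.51.
cottage cheese + canned tuna: intersection lies outside the first quadrant.
whole-barley bread + canned tuna with both tight: 0.2348 servings and 2.742 servings → $4.37.
So the least-cost plan costs $4.37.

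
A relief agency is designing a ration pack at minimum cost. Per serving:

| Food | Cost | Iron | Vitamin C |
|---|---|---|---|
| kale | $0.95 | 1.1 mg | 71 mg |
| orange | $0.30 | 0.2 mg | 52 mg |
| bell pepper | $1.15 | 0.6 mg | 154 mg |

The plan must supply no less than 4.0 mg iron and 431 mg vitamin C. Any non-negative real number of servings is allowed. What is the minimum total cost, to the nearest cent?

Compare the cost at each extreme point of the feasible region.
kale only: max(4.0/1.1, 431/71) = 6.07 servings → $5.77.
orange only: max(4.0/0.2, 431/52) = 20 servings → $6.00.
bell pepper only: max(4.0/0.6, 431/154) = 6.667 servings → $7.67.
kale + orange with both tight: 2.833 servings and 4.421 servings → $4.02.
kale + bell pepper with both tight: 2.819 servings and 1.499 servings → $4.40.
orange + bell pepper: intersection lies outside the first quadrant.
Cheapest feasible corner: $4.02.

$4.02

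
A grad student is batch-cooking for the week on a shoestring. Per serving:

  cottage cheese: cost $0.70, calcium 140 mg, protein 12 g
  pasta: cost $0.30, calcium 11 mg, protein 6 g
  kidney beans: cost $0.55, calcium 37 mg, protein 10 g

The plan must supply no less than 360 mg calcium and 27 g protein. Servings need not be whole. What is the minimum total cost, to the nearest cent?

$1.80

Minimising a linear cost over {calcium ≥ 360, protein ≥ 27, servings ≥ 0} — the optimum is at a vertex, using one or two foods.
cottage cheese only: max(360/140, 27/12) = 2.571 servings → $1.80.
pasta only: max(360/11, 27/6) = 32.73 servings → $9.82.
kidney beans only: max(360/37, 27/10) = 9.73 servings → $5.35.
cottage cheese + pasta: intersection lies outside the first quadrant.
cottage cheese + kidney beans: intersection lies outside the first quadrant.
pasta + kidney beans with both targets exact would need a negative amount; discard.
Cheapest feasible corner: $1.80.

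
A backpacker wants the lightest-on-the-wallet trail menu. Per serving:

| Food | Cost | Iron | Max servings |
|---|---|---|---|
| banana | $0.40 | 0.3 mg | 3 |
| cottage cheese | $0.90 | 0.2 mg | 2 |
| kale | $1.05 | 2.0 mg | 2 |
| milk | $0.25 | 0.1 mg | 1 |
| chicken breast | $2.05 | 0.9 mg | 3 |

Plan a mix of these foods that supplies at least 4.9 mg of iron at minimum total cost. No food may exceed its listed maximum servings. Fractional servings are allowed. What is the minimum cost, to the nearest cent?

Cost per mg of iron: kale $0.5250, banana $1.3333, chicken breast $2.2778, milk $2.5000, cottage cheese $4.5000.
Take 2 servings of kale: +4.0 mg iron for $2.10 (total $2.10, still need 0.9 mg).
Take 3 servings of banana: +0.9 mg iron for $1.20 (total $3.30, still need 0.0 mg).
Greedy by cheapest-per-mg is optimal for a single linear constraint, so the minimum cost is $3.30.

$3.30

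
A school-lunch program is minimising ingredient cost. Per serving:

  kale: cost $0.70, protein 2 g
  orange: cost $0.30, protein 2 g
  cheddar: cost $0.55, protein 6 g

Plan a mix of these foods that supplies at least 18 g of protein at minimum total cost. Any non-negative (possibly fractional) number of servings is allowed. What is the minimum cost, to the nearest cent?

Cost per g of protein: cheddar $0.0917, orange $0.1500, kale $0.3500.
With no serving limits, use only cheddar: 18 g / 6 g = 3 servings × $0.55 = $1.65.

$1.65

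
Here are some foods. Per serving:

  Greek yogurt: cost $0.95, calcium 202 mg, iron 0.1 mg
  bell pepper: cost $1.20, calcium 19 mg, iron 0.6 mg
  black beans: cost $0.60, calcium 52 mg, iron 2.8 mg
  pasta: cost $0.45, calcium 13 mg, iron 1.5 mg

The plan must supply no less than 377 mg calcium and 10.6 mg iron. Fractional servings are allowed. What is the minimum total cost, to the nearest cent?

Minimising a linear cost over {calcium ≥ 377, iron ≥ 10.6, servings ≥ 0} — the optimum is at a vertex, using one or two foods.
Greek yogurt only: max(377/202, 10.6/0.1) = 106 servings → $100.70.
bell pepper only: max(377/19, 10.6/0.6) = 19.84 servings → $23.81.
black beans only: max(377/52, 10.6/2.8) = 7.25 servings → $4.35.
pasta only: max(377/13, 10.6/1.5) = 29 servings → $13.05.
Greek yogurt + bell pepper with both tight: 0.2079 servings and 17.63 servings → $21.36.
Greek yogurt + black beans with both tight: 0.9001 servings and 3.754 servings → $3.11.
Greek yogurt + pasta with both tight: 1.418 servings and 6.972 servings → $4.48.
bell pepper + black beans: the both-tight solution has a negative serving — not a feasible corner.
bell pepper + pasta: the both-tight solution has a negative serving — not a feasible corner.
black beans + pasta with both targets exact would need a negative amount; discard.
The minimum over all feasible corners is $3.11.

$3.11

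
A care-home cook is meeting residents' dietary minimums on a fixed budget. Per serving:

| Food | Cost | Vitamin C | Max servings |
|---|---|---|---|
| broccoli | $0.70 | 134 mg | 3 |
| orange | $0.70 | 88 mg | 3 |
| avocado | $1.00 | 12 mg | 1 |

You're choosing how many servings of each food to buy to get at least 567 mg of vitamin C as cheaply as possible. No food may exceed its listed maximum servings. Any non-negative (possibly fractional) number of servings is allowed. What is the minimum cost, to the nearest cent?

Cost per mg of vitamin C: broccoli $0.0052, orange $0.0080, avocado $0.0833.
Take 3 servings of broccoli: +402.0 mg vitamin C for $2.10 (total $2.10, still need 165.0 mg).
Take 1.875 servings of orange: +165.0 mg vitamin C for $1.31 (total $3.41, still need 0.0 mg).
Filling from the cheapest source first is optimal under one linear minimum: $3.41.

$3.41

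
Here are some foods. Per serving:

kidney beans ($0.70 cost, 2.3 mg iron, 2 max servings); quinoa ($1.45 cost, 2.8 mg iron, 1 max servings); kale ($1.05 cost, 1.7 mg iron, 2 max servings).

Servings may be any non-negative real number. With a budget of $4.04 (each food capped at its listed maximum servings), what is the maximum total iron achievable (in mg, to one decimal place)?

Iron per dollar: kidney beans 3.286, quinoa 1.931, kale 1.619.
Take 2 servings of kidney beans: spends $1.40, +4.6 mg iron (running total 4.6 mg).
Take 1 serving of quinoa: spends $1.45, +2.8 mg iron (running total 7.4 mg).
Take 1.133 servings of kale: spends $1.19, +1.9 mg iron (running total 9.3 mg).
Greedy by best ratio exhausts the cost allowance optimally: 9.3 mg.

9.3 mg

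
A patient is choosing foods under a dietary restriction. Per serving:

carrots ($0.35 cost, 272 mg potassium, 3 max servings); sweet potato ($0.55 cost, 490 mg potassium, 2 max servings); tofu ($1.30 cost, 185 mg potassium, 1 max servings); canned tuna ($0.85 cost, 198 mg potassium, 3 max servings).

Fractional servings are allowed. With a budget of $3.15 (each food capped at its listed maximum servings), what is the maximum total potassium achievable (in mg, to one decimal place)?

Potassium per dollar: sweet potato 890.9, carrots 777.1, canned tuna 232.9, tofu 142.3.
Take 2 servings of sweet potato: spends $1.10, +980.0 mg potassium (running total 980.0 mg).
Take 3 servings of carrots: spends $1.05, +816.0 mg potassium (running total 1796.0 mg).
Take 1.176 servings of canned tuna: spends $1.00, +232.9 mg potassium (running total 2028.9 mg).
Greedy by best ratio exhausts the cost allowance optimally: 2028.9 mg.

2028.9 mg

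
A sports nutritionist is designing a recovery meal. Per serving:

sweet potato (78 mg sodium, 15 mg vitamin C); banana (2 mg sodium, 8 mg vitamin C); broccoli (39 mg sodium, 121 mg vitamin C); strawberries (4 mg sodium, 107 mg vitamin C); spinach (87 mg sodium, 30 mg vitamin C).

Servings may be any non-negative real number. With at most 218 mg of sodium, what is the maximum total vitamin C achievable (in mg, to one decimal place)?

5831.5 mg

Vitamin C per mg sodium: strawberries 26.75, banana 4, broccoli 3.103, spinach 0.3448, sweet potato 0.1923.
With no serving limits, spend the whole sodium allowance on strawberries: 218 mg / 4 mg × 107 mg = 5831.5 mg.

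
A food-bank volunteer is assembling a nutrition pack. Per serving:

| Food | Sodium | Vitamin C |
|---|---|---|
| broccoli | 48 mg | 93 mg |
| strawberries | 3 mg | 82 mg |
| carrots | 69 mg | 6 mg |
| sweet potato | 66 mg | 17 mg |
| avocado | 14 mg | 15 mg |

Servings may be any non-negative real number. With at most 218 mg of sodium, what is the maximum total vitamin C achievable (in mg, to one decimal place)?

Vitamin C per mg sodium: strawberries 27.33, broccoli 1.938, avocado 1.071, sweet potato 0.2576, carrots 0.08696.
With no serving limits, spend the whole sodium allowance on strawberries: 218 mg / 3 mg × 82 mg = 5958.7 mg.

5958.7 mg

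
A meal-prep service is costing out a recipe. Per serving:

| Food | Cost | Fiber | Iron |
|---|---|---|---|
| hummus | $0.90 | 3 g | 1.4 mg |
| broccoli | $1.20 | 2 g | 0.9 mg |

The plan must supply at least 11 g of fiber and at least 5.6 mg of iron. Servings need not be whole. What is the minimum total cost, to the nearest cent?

$3.60

A basic optimal solution has at most two foods positive. Try each food alone and each pair with both targets met exactly.
hummus only: max(11/3, 5.6/1.4) = 4 servings → $3.60.
broccoli only: max(11/2, 5.6/0.9) = 6.222 servings → $7.47.
hummus + broccoli: intersection lies outside the first quadrant.
The minimum over all feasible corners is $3.60.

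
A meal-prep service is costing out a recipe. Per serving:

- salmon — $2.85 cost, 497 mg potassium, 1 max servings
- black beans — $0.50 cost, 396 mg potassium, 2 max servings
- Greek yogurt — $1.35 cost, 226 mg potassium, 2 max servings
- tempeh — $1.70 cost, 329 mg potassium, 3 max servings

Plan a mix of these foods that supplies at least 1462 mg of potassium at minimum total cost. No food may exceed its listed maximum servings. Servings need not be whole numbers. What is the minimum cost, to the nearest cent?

Cost per mg of potassium: black beans $0.0013, tempeh $0.0052, salmon $0.0057, Greek yogurt $0.0060.
Take 2 servings of black beans: +792.0 mg potassium for $1.00 (total $1.00, still need 670.0 mg).
Take 2.036 servings of tempeh: +670.0 mg potassium for $3.46 (total $4.46, still need 0.0 mg).
Filling from the cheapest source first is optimal under one linear minimum: $4.46.

$4.46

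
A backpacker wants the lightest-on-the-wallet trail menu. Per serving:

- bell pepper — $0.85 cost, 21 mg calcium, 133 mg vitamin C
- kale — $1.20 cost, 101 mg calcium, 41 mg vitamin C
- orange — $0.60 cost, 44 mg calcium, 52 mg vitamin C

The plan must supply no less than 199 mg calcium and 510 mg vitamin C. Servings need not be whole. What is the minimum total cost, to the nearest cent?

$4.15

A basic optimal solution has at most two foods positive. Try each food alone and each pair with both targets met exactly.
bell pepper only: max(199/21, 510/133) = 9.476 servings → $8.05.
kale only: max(199/101, 510/41) = 12.44 servings → $14.93.
orange only: max(199/44, 510/52) = 9.808 servings → $5.88.
bell pepper + kale with both tight: 3.448 servings and 1.253 servings → $4.43.
bell pepper + orange with both tight: 2.54 servings and 3.31 servings → $4.15.
kale + orange: the both-tight solution has a negative serving — not a feasible corner.
Cheapest feasible corner: $4.15.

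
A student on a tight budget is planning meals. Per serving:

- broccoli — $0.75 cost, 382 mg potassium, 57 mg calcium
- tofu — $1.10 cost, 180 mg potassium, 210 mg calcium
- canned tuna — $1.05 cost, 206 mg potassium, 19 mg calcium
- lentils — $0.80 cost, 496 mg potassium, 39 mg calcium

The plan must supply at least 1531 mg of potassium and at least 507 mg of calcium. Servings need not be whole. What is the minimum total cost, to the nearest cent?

$4.07

This is a tiny linear program; its minimum lies at a vertex of the feasible set. List the vertices and price them.
broccoli only: max(1531/382, 507/57) = 8.895 servings → $6.67.
tofu only: max(1531/180, 507/210) = 8.506 servings → $9.36.
canned tuna only: max(1531/206, 507/19) = 26.68 servings → $28.02.
lentils only: max(1531/496, 507/39) = 13 servings → $10.40.
broccoli + tofu with both tight: 3.291 servings and 1.521 servings → $4.14.
broccoli + canned tuna: intersection lies outside the first quadrant.
broccoli + lentils: the both-tight solution has a negative serving — not a feasible corner.
tofu + canned tuna with both tight: 1.891 servings and 5.779 servings → $8.15.
tofu + lentils with both tight: 1.974 servings and 2.37 servings → $4.07.
canned tuna + lentils: intersection lies outside the first quadrant.
The minimum over all feasible corners is $4.07.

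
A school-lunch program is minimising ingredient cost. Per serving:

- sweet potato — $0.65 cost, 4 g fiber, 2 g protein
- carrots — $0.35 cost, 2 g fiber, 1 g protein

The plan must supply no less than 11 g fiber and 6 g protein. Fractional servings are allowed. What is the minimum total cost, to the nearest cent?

With two linear requirements the optimum uses one or two foods; enumerate the corners.
sweet potato only: max(11/4, 6/2) = 3 servings → $1.95.
carrots only: max(11/2, 6/1) = 6 servings → $2.10.
sweet potato + carrots (both tight): parallel constraints — no distinct corner.
So the least-cost plan costs $1.95.

$1.95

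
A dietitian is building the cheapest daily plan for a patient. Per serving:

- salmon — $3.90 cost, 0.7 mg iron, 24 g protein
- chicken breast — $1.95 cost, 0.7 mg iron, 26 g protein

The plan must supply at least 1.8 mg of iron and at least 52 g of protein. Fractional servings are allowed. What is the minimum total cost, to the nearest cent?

$5.01

A basic optimal solution has at most two foods positive. Try each food alone and each pair with both targets met exactly.
salmon only: max(1.8/0.7, 52/24) = 2.571 servings → $10.03.
chicken breast only: max(1.8/0.7, 52/26) = 2.571 servings → $5.01.
salmon + chicken breast: the both-tight solution has a negative serving — not a feasible corner.
So the least-cost plan costs $5.01.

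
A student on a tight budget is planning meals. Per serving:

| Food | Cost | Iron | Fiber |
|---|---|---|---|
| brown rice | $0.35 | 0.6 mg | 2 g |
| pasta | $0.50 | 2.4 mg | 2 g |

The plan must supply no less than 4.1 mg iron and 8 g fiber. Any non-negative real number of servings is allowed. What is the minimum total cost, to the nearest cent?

$1.54

The cheapest plan sits at a corner of the feasible region — with two constraints it uses at most two foods.
brown rice only: max(4.1/0.6, 8/2) = 6.833 servings → $2.39.
pasta only: max(4.1/2.4, 8/2) = 4 servings → $2.00.
brown rice + pasta with both tight: 3.056 servings and 0.9444 servings → $1.54.
So the least-cost plan costs $1.54.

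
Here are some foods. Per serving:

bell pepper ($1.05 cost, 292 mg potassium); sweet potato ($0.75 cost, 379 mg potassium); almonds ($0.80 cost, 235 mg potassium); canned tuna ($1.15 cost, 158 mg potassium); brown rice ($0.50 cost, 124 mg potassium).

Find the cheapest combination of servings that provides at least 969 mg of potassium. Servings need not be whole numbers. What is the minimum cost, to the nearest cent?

$1.92

Cost per mg of potassium: sweet potato $0.0020, almonds $0.0034, bell pepper $0.0036, brown rice $0.0040, canned tuna $0.0073.
With no serving limits, use only sweet potato: 969 mg / 379 mg = 2.557 servings × $0.75 = $1.92.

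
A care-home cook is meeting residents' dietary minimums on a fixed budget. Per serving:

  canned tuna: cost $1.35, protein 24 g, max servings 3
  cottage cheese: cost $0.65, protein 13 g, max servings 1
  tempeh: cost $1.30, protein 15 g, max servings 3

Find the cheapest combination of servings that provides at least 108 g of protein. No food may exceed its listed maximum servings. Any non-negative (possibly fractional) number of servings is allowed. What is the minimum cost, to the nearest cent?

$6.69

Cost per g of protein: cottage cheese $0.0500, canned tuna $0.0563, tempeh $0.0867.
Take 1 serving of cottage cheese: +13.0 g protein for $0.65 (total $0.65, still need 95.0 g).
Take 3 servings of canned tuna: +72.0 g protein for $4.05 (total $4.70, still need 23.0 g).
Take 1.533 servings of tempeh: +23.0 g protein for $1.99 (total $6.69, still need 0.0 g).
Greedy by cheapest-per-g is optimal for a single linear constraint, so the minimum cost is $6.69.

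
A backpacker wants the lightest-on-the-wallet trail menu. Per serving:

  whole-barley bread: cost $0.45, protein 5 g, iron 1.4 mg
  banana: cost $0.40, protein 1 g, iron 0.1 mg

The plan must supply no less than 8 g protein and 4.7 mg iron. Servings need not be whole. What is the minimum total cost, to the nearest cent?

$1.51

At the optimum either one food covers both requirements or two foods hit both targets exactly; no other combination can be cheaper.
whole-barley bread only: max(8/5, 4.7/1.4) = 3.357 servings → $1.51.
banana only: max(8/1, 4.7/0.1) = 47 servings → $18.80.
whole-barley bread + banana: intersection lies outside the first quadrant.
The minimum over all feasible corners is $1.51.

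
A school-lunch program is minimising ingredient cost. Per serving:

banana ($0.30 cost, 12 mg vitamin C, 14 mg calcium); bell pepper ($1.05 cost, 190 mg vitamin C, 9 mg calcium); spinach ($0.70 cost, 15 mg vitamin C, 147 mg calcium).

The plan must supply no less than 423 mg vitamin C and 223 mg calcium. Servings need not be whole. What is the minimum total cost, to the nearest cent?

Two binding constraints pin down two serving amounts, so the optimal mix uses at most two foods. The candidates are each food alone (scaled to the tighter of vitamin C/calcium) and each pair with both constraints tight.
banana only: max(423/12, 223/14) = 35.25 servings → $10.57.
bell pepper only: max(423/190, 223/9) = 24.78 servings → $26.02.
spinach only: max(423/15, 223/147) = 28.2 servings → $19.74.
banana + bell pepper with both tight: 15.11 servings and 1.272 servings → $5.87.
banana + spinach: the both-tight solution has a negative serving — not a feasible corner.
bell pepper + spinach with both tight: 2.117 servings and 1.387 servings → $3.19.
The minimum over all feasible corners is $3.19.

$3.19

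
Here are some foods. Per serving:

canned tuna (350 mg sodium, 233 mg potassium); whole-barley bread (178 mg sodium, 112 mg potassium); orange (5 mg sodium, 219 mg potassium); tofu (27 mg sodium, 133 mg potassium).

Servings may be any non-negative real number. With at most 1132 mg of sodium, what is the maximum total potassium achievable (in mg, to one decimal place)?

49581.6 mg

Potassium per mg sodium: orange 43.8, tofu 4.926, canned tuna 0.6657, whole-barley bread 0.6292.
With no serving limits, spend the whole sodium allowance on orange: 1132 mg / 5 mg × 219 mg = 49581.6 mg.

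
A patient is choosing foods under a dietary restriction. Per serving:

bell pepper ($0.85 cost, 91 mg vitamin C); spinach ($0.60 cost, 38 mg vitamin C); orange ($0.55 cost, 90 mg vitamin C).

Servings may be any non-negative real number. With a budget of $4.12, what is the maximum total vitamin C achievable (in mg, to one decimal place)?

Vitamin C per dollar: orange 163.6, bell pepper 107.1, spinach 63.33.
With no serving limits, spend the whole cost allowance on orange: $4.12 / $0.55 × 90 mg = 674.2 mg.

674.2 mg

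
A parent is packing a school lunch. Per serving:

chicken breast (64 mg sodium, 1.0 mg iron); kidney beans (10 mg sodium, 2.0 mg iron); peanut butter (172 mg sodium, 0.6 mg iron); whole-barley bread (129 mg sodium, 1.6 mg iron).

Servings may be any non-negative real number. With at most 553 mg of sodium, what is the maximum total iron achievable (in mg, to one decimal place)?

110.6 mg

Iron per mg sodium: kidney beans 0.2, chicken breast 0.01562, whole-barley bread 0.0124, peanut butter 0.003488.
With no serving limits, spend the whole sodium allowance on kidney beans: 553 mg / 10 mg × 2.0 mg = 110.6 mg.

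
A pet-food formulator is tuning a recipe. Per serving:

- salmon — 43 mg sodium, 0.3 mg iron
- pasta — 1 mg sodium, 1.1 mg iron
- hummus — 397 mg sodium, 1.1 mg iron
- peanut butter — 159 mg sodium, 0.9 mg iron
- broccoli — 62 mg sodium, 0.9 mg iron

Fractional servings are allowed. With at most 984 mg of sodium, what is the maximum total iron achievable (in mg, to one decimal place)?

1082.4 mg

Iron per mg sodium: pasta 1.1, broccoli 0.01452, salmon 0.006977, peanut butter 0.00566, hummus 0.002771.
With no serving limits, spend the whole sodium allowance on pasta: 984 mg / 1 mg × 1.1 mg = 1082.4 mg.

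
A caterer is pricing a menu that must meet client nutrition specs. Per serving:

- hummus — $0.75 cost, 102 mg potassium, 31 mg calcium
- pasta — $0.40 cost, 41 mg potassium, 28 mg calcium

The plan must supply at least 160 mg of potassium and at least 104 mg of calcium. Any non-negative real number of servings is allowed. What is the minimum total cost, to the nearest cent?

At the optimum either one food covers both requirements or two foods hit both targets exactly; no other combination can be cheaper.
hummus only: max(160/102, 104/31) = 3.355 servings → $2.52.
pasta only: max(160/41, 104/28) = 3.902 servings → $1.56.
hummus + pasta with both tight: 0.1363 servings and 3.563 servings → $1.53.
The minimum over all feasible corners is $1.53.

$1.53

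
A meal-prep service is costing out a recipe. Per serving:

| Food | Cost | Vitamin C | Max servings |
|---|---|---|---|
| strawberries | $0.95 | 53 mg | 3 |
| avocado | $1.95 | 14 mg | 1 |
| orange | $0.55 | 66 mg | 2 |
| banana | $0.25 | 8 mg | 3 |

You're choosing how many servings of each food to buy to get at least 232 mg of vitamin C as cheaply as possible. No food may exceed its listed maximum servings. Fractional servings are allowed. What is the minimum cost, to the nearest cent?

$2.89

Cost per mg of vitamin C: orange $0.0083, strawberries $0.0179, banana $0.0312, avocado $0.1393.
Take 2 servings of orange: +132.0 mg vitamin C for $1.10 (total $1.10, still need 100.0 mg).
Take 1.887 servings of strawberries: +100.0 mg vitamin C for $1.79 (total $2.89, still need 0.0 mg).
Greedy by cheapest-per-mg is optimal for a single linear constraint, so the minimum cost is $2.89.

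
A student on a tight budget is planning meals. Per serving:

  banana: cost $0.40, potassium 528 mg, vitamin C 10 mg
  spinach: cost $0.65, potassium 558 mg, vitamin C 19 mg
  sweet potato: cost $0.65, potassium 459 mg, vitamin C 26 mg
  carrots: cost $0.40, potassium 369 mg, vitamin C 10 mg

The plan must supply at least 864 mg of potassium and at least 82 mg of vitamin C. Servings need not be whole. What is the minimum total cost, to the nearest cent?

$2.05

Minimising a linear cost over {potassium ≥ 864, vitamin C ≥ 82, servings ≥ 0} — the optimum is at a vertex, using one or two foods.
banana only: max(864/528, 82/10) = 8.2 servings → $3.28.
spinach only: max(864/558, 82/19) = 4.316 servings → $2.81.
sweet potato only: max(864/459, 82/26) = 3.154 servings → $2.05.
carrots only: max(864/369, 82/10) = 8.2 servings → $3.28.
banana + spinach: intersection lies outside the first quadrant.
banana + sweet potato: intersection lies outside the first quadrant.
banana + carrots with both targets exact would need a negative amount; discard.
spinach + sweet potato: intersection lies outside the first quadrant.
spinach + carrots: intersection lies outside the first quadrant.
sweet potato + carrots with both targets exact would need a negative amount; discard.
The minimum over all feasible corners is $2.05.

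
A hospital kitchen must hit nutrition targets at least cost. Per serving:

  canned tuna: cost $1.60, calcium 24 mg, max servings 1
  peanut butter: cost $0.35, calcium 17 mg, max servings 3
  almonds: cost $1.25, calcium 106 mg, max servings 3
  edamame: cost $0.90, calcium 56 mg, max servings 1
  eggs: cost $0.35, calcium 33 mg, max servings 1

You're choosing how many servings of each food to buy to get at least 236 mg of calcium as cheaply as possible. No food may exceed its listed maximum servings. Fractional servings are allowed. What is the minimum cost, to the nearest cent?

$2.74

Cost per mg of calcium: eggs $0.0106, almonds $0.0118, edamame $0.0161, peanut butter $0.0206, canned tuna $0.0667.
Take 1 serving of eggs: +33.0 mg calcium for $0.35 (total $0.35, still need 203.0 mg).
Take 1.915 servings of almonds: +203.0 mg calcium for $2.39 (total $2.74, still need 0.0 mg).
Greedy by cheapest-per-mg is optimal for a single linear constraint, so the minimum cost is $2.74.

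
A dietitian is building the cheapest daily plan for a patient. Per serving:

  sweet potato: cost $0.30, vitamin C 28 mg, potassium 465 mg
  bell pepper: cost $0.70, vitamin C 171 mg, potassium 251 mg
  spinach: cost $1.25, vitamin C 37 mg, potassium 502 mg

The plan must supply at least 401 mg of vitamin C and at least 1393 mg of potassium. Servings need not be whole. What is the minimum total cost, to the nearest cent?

sweet potato only: max(401/28, 1393/465) = 14.32 servings → $4.30.
bell pepper only: max(401/171, 1393/251) = 5.55 servings → $3.88.
spinach only: max(401/37, 1393/502) = 10.84 servings → $13.55.
sweet potato + bell pepper with both tight: 1.898 servings and 2.034 servings → $1.99.
sweet potato + spinach with both targets exact would need a negative amount; discard.
bell pepper + spinach with both tight: 1.956 servings and 1.797 servings → $3.62.
Cheapest feasible corner: $1.99.

$1.99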